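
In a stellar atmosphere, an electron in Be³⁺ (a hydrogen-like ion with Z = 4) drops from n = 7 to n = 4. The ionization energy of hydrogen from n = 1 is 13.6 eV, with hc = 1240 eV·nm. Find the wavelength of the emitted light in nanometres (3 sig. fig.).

135 nm

For Z = 4 the level energies scale as Z², so the effective Rydberg energy is 13.6 × 16 = 217.6 eV.
ΔE = 217.6 × (1/4² − 1/7²) = 217.6 × 0.04209 = 9.159 eV.
λ = hc/ΔE = 1240 / 9.159 = 135 nm.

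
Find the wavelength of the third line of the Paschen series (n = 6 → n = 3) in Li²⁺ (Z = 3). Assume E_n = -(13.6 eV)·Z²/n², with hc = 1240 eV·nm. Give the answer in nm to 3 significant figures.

The Paschen series terminates on n_f = 3; the third line has n_i = 3+3 = 6.
ΔE = 122.4 × (1/3² − 1/6²) = 10.20 eV.
λ = 1240 / 10.20 = 122 nm.

122 nm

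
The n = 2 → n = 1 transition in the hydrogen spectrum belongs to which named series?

The series is set by the lower level: n_f = 1 is the Lyman series.

Lyman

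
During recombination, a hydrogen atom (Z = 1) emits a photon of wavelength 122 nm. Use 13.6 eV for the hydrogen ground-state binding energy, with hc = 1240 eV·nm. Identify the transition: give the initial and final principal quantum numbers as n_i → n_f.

n_i = 2, n_f = 1

The photon energy is ΔE = hc/λ = 1240 / 122 = 10.16 eV.
With Z = 1, ΔE = 13.60 × (1/n_f² − 1/n_i²), so 1/n_f² − 1/n_i² = 0.7473.
Trying n_f = 1 gives 1/n_i² = 0.2527, i.e. n_i ≈ 2; this pair matches.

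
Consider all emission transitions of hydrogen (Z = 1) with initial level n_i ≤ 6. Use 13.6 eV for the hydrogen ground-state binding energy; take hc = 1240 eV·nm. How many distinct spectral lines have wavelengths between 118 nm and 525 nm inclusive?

Enumerate all n_i → n_f pairs with 1 ≤ n_f < n_i ≤ 6 and compute λ = 1240 / [13.6·1·(1/n_f² − 1/n_i²)].
Lines falling in [118, 525] nm: 2→1 (121.6 nm), 6→2 (410.3 nm), 5→2 (434.2 nm), 4→2 (486.3 nm).

4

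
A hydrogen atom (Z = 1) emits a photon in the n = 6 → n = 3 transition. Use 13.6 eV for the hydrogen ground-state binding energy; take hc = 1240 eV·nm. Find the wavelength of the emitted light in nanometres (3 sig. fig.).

ΔE = 13.60 × (1/3² − 1/6²) = 13.60 × 0.08333 = 1.133 eV.
λ = hc/ΔE = 1240 / 1.133 = 1090 nm.

1090 nm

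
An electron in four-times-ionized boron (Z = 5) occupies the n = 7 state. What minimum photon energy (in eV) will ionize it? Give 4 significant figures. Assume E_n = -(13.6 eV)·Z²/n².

6.939 eV

E_n = −13.6 Z²/n² = −340.0/n² eV for Z = 5.
E_7 = −340.0/49 = −6.939 eV, so ionization (to E = 0) requires 6.939 eV.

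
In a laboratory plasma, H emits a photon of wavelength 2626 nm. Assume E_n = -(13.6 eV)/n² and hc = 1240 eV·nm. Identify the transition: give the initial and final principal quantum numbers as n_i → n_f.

n_i = 6, n_f = 4

The photon energy is ΔE = hc/λ = 1240 / 2626 = 0.4722 eV.
With Z = 1, ΔE = 13.60 × (1/n_f² − 1/n_i²), so 1/n_f² − 1/n_i² = 0.03472.
Trying n_f = 4 gives 1/n_i² = 0.02778, i.e. n_i ≈ 6; this pair matches.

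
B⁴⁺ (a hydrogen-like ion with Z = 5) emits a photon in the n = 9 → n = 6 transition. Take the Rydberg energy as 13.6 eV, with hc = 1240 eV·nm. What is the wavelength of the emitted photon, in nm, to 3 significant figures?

236 nm

For Z = 5 the level energies scale as Z², so the effective Rydberg energy is 13.6 × 25 = 340.0 eV.
ΔE = 340.0 × (1/6² − 1/9²) = 340.0 × 0.01543 = 5.247 eV.
λ = hc/ΔE = 1240 / 5.247 = 236 nm.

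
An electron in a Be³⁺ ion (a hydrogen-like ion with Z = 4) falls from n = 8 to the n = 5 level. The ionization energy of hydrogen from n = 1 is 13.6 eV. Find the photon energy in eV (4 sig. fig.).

The Bohr energies scale as Z², so for Z = 4: E_n = −217.6/n² eV.
E_8 = −217.6/64 = −3.400 eV and E_5 = −217.6/25 = −8.704 eV.
The photon energy is |E_8 − E_5| = 5.304 eV.

5.304 eV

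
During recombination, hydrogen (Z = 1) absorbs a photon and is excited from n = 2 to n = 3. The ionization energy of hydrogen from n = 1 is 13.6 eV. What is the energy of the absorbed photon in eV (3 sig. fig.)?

E_3 = −13.60/9 = −1.511 eV and E_2 = −13.60/4 = −3.400 eV.
The photon energy is |E_3 − E_2| = 1.89 eV.

1.89 eV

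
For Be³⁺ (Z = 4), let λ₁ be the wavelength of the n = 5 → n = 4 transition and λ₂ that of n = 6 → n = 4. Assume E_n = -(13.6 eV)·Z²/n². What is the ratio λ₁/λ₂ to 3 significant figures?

1.54

λ ∝ 1/ΔE ∝ 1/(1/n_f² − 1/n_i²), and the Z² and hc factors cancel in the ratio.
λ₁/λ₂ = (1/4² − 1/6²)/(1/4² − 1/5²) = 0.03472/0.02250 = 1.54.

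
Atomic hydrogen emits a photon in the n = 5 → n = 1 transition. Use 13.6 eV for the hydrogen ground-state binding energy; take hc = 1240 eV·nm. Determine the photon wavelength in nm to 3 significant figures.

95.0 nm

ΔE = 13.60 × (1/1² − 1/5²) = 13.60 × 0.9600 = 13.06 eV.
λ = hc/ΔE = 1240 / 13.06 = 95.0 nm.
This line belongs to the Lyman series.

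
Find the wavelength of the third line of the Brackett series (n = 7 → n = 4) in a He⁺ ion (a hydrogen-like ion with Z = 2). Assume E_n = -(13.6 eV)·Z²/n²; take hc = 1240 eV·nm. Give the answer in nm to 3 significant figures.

542 nm

The Brackett series terminates on n_f = 4; the third line has n_i = 4+3 = 7.
ΔE = 54.40 × (1/4² − 1/7²) = 2.290 eV.
λ = 1240 / 2.290 = 542 nm.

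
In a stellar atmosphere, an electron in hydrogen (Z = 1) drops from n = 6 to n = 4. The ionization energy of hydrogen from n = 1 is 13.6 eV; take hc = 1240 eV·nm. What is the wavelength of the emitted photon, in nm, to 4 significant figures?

ΔE = 13.60 × (1/4² − 1/6²) = 13.60 × 0.03472 = 0.4722 eV.
λ = hc/ΔE = 1240 / 0.4722 = 2626 nm.
This line belongs to the Brackett series.

2626 nm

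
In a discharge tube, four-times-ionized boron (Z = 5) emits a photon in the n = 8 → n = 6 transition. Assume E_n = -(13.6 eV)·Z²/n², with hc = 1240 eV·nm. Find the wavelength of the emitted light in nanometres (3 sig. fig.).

300 nm

For Z = 5 the level energies scale as Z², so the effective Rydberg energy is 13.6 × 25 = 340.0 eV.
ΔE = 340.0 × (1/6² − 1/8²) = 340.0 × 0.01215 = 4.132 eV.
λ = hc/ΔE = 1240 / 4.132 = 300 nm.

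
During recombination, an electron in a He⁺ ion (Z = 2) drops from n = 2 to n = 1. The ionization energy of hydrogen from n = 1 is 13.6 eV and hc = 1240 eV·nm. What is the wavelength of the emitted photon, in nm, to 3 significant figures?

30.4 nm

For Z = 2 the level energies scale as Z², so the effective Rydberg energy is 13.6 × 4 = 54.40 eV.
ΔE = 54.40 × (1/1² − 1/2²) = 54.40 × 0.7500 = 40.80 eV.
λ = hc/ΔE = 1240 / 40.80 = 30.4 nm.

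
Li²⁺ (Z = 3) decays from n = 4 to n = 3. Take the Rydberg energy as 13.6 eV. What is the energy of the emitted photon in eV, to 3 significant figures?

5.95 eV

The Bohr energies scale as Z², so for Z = 3: E_n = −122.4/n² eV.
E_4 = −122.4/16 = −7.650 eV and E_3 = −122.4/9 = −13.60 eV.
The photon energy is |E_4 − E_3| = 5.95 eV.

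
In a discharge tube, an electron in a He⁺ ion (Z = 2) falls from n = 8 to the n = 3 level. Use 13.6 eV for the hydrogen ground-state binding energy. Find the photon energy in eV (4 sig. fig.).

5.194 eV

The Bohr energies scale as Z², so for Z = 2: E_n = −54.40/n² eV.
E_8 = −54.40/64 = −0.8500 eV and E_3 = −54.40/9 = −6.044 eV.
The photon energy is |E_8 − E_3| = 5.194 eV.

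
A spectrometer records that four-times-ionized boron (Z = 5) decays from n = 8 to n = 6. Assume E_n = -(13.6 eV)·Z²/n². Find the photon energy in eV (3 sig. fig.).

The Bohr energies scale as Z², so for Z = 5: E_n = −340.0/n² eV.
E_8 = −340.0/64 = −5.313 eV and E_6 = −340.0/36 = −9.444 eV.
The photon energy is |E_8 − E_6| = 4.13 eV.

4.13 eV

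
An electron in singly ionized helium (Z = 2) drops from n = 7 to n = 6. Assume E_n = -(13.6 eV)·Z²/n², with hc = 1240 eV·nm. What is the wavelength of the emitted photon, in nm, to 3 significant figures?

For Z = 2 the level energies scale as Z², so the effective Rydberg energy is 13.6 × 4 = 54.40 eV.
ΔE = 54.40 × (1/6² − 1/7²) = 54.40 × 0.007370 = 0.4009 eV.
λ = hc/ΔE = 1240 / 0.4009 = 3090 nm.

3090 nm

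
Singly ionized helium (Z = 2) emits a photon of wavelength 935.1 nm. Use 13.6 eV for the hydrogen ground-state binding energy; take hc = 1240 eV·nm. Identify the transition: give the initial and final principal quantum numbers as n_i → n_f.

The photon energy is ΔE = hc/λ = 1240 / 935.1 = 1.326 eV.
With Z = 2, ΔE = 54.40 × (1/n_f² − 1/n_i²), so 1/n_f² − 1/n_i² = 0.02438.
Trying n_f = 5 gives 1/n_i² = 0.01562, i.e. n_i ≈ 8; this pair matches.

n_i = 8, n_f = 5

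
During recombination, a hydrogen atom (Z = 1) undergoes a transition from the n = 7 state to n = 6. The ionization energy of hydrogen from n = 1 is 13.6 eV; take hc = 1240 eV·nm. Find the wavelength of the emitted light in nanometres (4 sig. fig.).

ΔE = 13.60 × (1/6² − 1/7²) = 13.60 × 0.007370 = 0.1002 eV.
λ = hc/ΔE = 1240 / 0.1002 = 12370 nm.

12370 nm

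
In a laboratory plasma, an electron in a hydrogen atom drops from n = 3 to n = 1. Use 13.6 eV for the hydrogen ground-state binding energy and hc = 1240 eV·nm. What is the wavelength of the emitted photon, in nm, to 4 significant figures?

ΔE = 13.60 × (1/1² − 1/3²) = 13.60 × 0.8889 = 12.09 eV.
λ = hc/ΔE = 1240 / 12.09 = 102.6 nm.
This line belongs to the Lyman series.

102.6 nm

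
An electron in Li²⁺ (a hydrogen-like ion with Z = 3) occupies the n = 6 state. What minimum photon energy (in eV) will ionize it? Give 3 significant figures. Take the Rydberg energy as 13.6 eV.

E_n = −13.6 Z²/n² = −122.4/n² eV for Z = 3.
E_6 = −122.4/36 = −3.40 eV, so ionization (to E = 0) requires 3.40 eV.

3.40 eV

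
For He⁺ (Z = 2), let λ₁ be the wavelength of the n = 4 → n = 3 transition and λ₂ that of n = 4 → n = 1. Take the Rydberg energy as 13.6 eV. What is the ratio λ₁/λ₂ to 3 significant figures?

λ ∝ 1/ΔE ∝ 1/(1/n_f² − 1/n_i²), and the Z² and hc factors cancel in the ratio.
λ₁/λ₂ = (1/1² − 1/4²)/(1/3² − 1/4²) = 0.9375/0.04861 = 19.3.

19.3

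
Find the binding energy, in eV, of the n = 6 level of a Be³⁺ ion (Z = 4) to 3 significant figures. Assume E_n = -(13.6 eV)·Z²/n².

E_n = −13.6 Z²/n² = −217.6/n² eV for Z = 4.
E_6 = −217.6/36 = −6.04 eV, so ionization (to E = 0) requires 6.04 eV.

6.04 eV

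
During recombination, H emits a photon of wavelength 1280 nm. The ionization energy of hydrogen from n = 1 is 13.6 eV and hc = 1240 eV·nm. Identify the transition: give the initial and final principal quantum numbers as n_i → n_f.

n_i = 5, n_f = 3

The photon energy is ΔE = hc/λ = 1240 / 1280 = 0.9688 eV.
With Z = 1, ΔE = 13.60 × (1/n_f² − 1/n_i²), so 1/n_f² − 1/n_i² = 0.07123.
Trying n_f = 3 gives 1/n_i² = 0.03988, i.e. n_i ≈ 5; this pair matches.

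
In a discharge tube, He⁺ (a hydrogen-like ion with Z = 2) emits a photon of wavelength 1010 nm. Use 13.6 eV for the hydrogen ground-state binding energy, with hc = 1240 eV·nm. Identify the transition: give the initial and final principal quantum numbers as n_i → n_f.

n_i = 5, n_f = 4

The photon energy is ΔE = hc/λ = 1240 / 1010 = 1.228 eV.
With Z = 2, ΔE = 54.40 × (1/n_f² − 1/n_i²), so 1/n_f² − 1/n_i² = 0.02257.
Trying n_f = 4 gives 1/n_i² = 0.03993, i.e. n_i ≈ 5; this pair matches.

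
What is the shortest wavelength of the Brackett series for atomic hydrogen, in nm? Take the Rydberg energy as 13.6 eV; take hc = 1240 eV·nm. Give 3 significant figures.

The Brackett series has lower level n_f = 4; the series limit corresponds to n_i → ∞.
ΔE_max = 13.6 × 1 / 4² = 0.8500 eV.
λ_min = 1240 / 0.8500 = 1460 nm.

1460 nm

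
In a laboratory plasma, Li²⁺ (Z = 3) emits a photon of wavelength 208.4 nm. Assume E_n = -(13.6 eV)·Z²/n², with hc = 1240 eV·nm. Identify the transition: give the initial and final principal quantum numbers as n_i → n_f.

The photon energy is ΔE = hc/λ = 1240 / 208.4 = 5.950 eV.
With Z = 3, ΔE = 122.4 × (1/n_f² − 1/n_i²), so 1/n_f² − 1/n_i² = 0.04861.
Trying n_f = 3 gives 1/n_i² = 0.06250, i.e. n_i ≈ 4; this pair matches.

n_i = 4, n_f = 3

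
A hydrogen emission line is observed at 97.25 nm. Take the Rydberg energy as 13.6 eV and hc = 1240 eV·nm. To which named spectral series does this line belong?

ΔE = 1240/97.25 = 12.75 eV.
This matches 13.6 × (1/1² − 1/4²), so n_f = 1: the Lyman series.

Lyman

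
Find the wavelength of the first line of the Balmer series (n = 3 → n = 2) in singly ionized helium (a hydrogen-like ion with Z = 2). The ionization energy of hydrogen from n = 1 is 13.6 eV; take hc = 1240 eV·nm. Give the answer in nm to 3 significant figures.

164 nm

The Balmer series terminates on n_f = 2; the first line has n_i = 2+1 = 3.
ΔE = 54.40 × (1/2² − 1/3²) = 7.556 eV.
λ = 1240 / 7.556 = 164 nm.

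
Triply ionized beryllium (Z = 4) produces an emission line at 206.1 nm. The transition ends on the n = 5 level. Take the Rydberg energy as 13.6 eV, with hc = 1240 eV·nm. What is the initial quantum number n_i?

The photon energy is ΔE = hc/λ = 1240 / 206.1 = 6.016 eV.
With Z = 4, ΔE = 217.6 × (1/n_f² − 1/n_i²), so 1/n_f² − 1/n_i² = 0.02765.
With n_f = 5: 1/n_i² = 1/25 − 0.02765 = 0.01235, so n_i ≈ 9.00.

n_i = 9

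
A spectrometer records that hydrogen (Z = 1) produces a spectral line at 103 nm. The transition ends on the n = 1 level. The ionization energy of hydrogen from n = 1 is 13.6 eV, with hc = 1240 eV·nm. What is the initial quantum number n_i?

n_i = 3

The photon energy is ΔE = hc/λ = 1240 / 103 = 12.04 eV.
With Z = 1, ΔE = 13.60 × (1/n_f² − 1/n_i²), so 1/n_f² − 1/n_i² = 0.8852.
With n_f = 1: 1/n_i² = 1/1 − 0.8852 = 0.1148, so n_i ≈ 2.95.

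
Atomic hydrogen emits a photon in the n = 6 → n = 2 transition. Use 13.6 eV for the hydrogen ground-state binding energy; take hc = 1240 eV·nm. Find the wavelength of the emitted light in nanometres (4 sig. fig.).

410.3 nm

ΔE = 13.60 × (1/2² − 1/6²) = 13.60 × 0.2222 = 3.022 eV.
λ = hc/ΔE = 1240 / 3.022 = 410.3 nm.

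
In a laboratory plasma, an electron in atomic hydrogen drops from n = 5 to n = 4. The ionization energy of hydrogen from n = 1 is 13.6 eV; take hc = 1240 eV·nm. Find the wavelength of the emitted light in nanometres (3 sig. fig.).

4050 nm

ΔE = 13.60 × (1/4² − 1/5²) = 13.60 × 0.02250 = 0.3060 eV.
λ = hc/ΔE = 1240 / 0.3060 = 4050 nm.
This line belongs to the Brackett series.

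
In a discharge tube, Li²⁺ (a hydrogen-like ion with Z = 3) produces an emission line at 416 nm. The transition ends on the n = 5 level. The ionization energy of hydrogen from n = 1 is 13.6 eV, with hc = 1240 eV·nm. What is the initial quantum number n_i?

n_i = 8

The photon energy is ΔE = hc/λ = 1240 / 416 = 2.981 eV.
With Z = 3, ΔE = 122.4 × (1/n_f² − 1/n_i²), so 1/n_f² − 1/n_i² = 0.02435.
With n_f = 5: 1/n_i² = 1/25 − 0.02435 = 0.01565, so n_i ≈ 7.99.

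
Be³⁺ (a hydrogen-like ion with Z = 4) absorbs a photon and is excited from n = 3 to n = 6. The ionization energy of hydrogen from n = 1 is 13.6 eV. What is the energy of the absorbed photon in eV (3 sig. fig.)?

18.1 eV

The Bohr energies scale as Z², so for Z = 4: E_n = −217.6/n² eV.
E_6 = −217.6/36 = −6.044 eV and E_3 = −217.6/9 = −24.18 eV.
The photon energy is |E_6 − E_3| = 18.1 eV.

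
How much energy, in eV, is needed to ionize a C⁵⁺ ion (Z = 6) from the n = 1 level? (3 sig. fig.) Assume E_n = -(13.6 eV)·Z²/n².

E_n = −13.6 Z²/n² = −489.6/n² eV for Z = 6.
E_1 = −489.6/1 = −490 eV, so ionization (to E = 0) requires 490 eV.

490 eV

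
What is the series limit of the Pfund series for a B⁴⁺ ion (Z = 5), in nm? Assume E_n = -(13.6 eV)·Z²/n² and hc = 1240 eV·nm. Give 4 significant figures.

91.18 nm

The Pfund series has lower level n_f = 5; the series limit corresponds to n_i → ∞.
ΔE_max = 13.6 × 25 / 5² = 13.60 eV.
λ_min = 1240 / 13.60 = 91.18 nm.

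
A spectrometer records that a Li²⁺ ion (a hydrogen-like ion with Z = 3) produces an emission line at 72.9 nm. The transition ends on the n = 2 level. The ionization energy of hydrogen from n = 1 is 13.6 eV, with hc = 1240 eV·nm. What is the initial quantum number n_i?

The photon energy is ΔE = hc/λ = 1240 / 72.9 = 17.01 eV.
With Z = 3, ΔE = 122.4 × (1/n_f² − 1/n_i²), so 1/n_f² − 1/n_i² = 0.1390.
With n_f = 2: 1/n_i² = 1/4 − 0.1390 = 0.1110, so n_i ≈ 3.00.

n_i = 3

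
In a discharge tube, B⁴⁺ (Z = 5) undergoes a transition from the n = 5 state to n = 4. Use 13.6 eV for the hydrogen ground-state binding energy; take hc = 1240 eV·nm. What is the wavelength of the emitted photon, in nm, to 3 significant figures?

162 nm

For Z = 5 the level energies scale as Z², so the effective Rydberg energy is 13.6 × 25 = 340.0 eV.
ΔE = 340.0 × (1/4² − 1/5²) = 340.0 × 0.02250 = 7.650 eV.
λ = hc/ΔE = 1240 / 7.650 = 162 nm.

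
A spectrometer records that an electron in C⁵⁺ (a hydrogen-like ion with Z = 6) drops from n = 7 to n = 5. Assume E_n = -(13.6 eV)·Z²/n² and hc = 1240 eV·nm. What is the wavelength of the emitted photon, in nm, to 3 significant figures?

For Z = 6 the level energies scale as Z², so the effective Rydberg energy is 13.6 × 36 = 489.6 eV.
ΔE = 489.6 × (1/5² − 1/7²) = 489.6 × 0.01959 = 9.592 eV.
λ = hc/ΔE = 1240 / 9.592 = 129 nm.

129 nm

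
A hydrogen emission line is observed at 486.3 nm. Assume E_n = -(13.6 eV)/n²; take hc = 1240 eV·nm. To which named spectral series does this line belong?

ΔE = 1240/486.3 = 2.550 eV.
This matches 13.6 × (1/2² − 1/4²), so n_f = 2: the Balmer series.

Balmer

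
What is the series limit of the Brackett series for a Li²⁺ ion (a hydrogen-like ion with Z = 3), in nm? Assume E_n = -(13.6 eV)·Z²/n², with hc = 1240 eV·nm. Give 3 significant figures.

The Brackett series has lower level n_f = 4; the series limit corresponds to n_i → ∞.
ΔE_max = 13.6 × 9 / 4² = 7.650 eV.
λ_min = 1240 / 7.650 = 162 nm.

162 nm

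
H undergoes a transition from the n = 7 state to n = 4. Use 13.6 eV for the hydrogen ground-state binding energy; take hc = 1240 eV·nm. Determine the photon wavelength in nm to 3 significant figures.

ΔE = 13.60 × (1/4² − 1/7²) = 13.60 × 0.04209 = 0.5724 eV.
λ = hc/ΔE = 1240 / 0.5724 = 2170 nm.
This line belongs to the Brackett series.

2170 nm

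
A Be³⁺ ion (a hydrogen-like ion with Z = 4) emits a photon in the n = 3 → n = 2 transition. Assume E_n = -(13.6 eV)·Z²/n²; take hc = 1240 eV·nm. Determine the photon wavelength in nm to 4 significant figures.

For Z = 4 the level energies scale as Z², so the effective Rydberg energy is 13.6 × 16 = 217.6 eV.
ΔE = 217.6 × (1/2² − 1/3²) = 217.6 × 0.1389 = 30.22 eV.
λ = hc/ΔE = 1240 / 30.22 = 41.03 nm.

41.03 nm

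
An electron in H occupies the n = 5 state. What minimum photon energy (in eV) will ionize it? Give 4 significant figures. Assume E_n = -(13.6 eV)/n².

0.5440 eV

E_5 = −13.60/25 = −0.5440 eV, so ionization (to E = 0) requires 0.5440 eV.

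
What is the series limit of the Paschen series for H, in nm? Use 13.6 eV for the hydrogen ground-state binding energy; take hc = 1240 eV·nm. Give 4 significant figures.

820.6 nm

The Paschen series has lower level n_f = 3; the series limit corresponds to n_i → ∞.
ΔE_max = 13.6 × 1 / 3² = 1.511 eV.
λ_min = 1240 / 1.511 = 820.6 nm.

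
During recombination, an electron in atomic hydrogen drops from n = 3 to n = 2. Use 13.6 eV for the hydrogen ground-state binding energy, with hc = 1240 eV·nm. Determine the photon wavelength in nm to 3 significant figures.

656 nm

ΔE = 13.60 × (1/2² − 1/3²) = 13.60 × 0.1389 = 1.889 eV.
λ = hc/ΔE = 1240 / 1.889 = 656 nm.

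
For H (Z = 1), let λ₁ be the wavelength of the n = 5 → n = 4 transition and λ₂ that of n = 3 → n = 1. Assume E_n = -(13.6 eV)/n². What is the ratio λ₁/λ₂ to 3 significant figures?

39.5

λ ∝ 1/ΔE ∝ 1/(1/n_f² − 1/n_i²), and the Z² and hc factors cancel in the ratio.
λ₁/λ₂ = (1/1² − 1/3²)/(1/4² − 1/5²) = 0.8889/0.02250 = 39.5.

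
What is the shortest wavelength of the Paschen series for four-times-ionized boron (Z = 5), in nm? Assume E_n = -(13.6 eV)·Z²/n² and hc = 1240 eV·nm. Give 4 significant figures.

The Paschen series has lower level n_f = 3; the series limit corresponds to n_i → ∞.
ΔE_max = 13.6 × 25 / 3² = 37.78 eV.
λ_min = 1240 / 37.78 = 32.82 nm.

32.82 nm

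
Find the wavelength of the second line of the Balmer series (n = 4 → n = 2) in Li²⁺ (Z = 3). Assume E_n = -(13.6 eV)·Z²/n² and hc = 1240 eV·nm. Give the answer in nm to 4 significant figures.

The Balmer series terminates on n_f = 2; the second line has n_i = 2+2 = 4.
ΔE = 122.4 × (1/2² − 1/4²) = 22.95 eV.
λ = 1240 / 22.95 = 54.03 nm.

54.03 nm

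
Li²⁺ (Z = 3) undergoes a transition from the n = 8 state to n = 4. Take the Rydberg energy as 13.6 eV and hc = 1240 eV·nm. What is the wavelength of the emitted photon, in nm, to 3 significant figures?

For Z = 3 the level energies scale as Z², so the effective Rydberg energy is 13.6 × 9 = 122.4 eV.
ΔE = 122.4 × (1/4² − 1/8²) = 122.4 × 0.04688 = 5.738 eV.
λ = hc/ΔE = 1240 / 5.738 = 216 nm.

216 nm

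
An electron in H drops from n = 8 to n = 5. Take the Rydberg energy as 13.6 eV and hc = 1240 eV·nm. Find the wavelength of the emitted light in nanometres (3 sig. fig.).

3740 nm

ΔE = 13.60 × (1/5² − 1/8²) = 13.60 × 0.02438 = 0.3315 eV.
λ = hc/ΔE = 1240 / 0.3315 = 3740 nm.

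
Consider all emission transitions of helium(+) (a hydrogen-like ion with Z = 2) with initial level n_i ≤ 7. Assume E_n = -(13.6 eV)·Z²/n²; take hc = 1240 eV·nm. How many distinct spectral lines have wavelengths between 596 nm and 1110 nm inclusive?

2

Enumerate all n_i → n_f pairs with 1 ≤ n_f < n_i ≤ 7 and compute λ = 1240 / [13.6·4·(1/n_f² − 1/n_i²)].
Lines falling in [596, 1110] nm: 6→4 (656.5 nm), 5→4 (1013 nm).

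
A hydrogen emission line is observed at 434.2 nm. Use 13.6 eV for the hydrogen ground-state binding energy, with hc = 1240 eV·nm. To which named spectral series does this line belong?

Balmer

ΔE = 1240/434.2 = 2.856 eV.
This matches 13.6 × (1/2² − 1/5²), so n_f = 2: the Balmer series.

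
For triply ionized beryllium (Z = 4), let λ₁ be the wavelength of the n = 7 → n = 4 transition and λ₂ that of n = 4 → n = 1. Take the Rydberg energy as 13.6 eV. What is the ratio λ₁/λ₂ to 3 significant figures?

λ ∝ 1/ΔE ∝ 1/(1/n_f² − 1/n_i²), and the Z² and hc factors cancel in the ratio.
λ₁/λ₂ = (1/1² − 1/4²)/(1/4² − 1/7²) = 0.9375/0.04209 = 22.3.

22.3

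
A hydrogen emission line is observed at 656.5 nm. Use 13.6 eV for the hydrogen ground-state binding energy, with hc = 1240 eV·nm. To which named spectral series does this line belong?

ΔE = 1240/656.5 = 1.889 eV.
This matches 13.6 × (1/2² − 1/3²), so n_f = 2: the Balmer series.

Balmer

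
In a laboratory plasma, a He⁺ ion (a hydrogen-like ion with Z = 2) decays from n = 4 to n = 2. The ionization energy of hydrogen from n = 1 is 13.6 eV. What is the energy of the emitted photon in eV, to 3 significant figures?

10.2 eV

The Bohr energies scale as Z², so for Z = 2: E_n = −54.40/n² eV.
E_4 = −54.40/16 = −3.400 eV and E_2 = −54.40/4 = −13.60 eV.
The photon energy is |E_4 − E_2| = 10.2 eV.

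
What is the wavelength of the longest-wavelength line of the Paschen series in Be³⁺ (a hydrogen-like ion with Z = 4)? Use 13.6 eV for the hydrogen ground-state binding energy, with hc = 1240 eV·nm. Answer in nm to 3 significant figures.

The Paschen series terminates on n_f = 3; the first line has n_i = 3+1 = 4.
ΔE = 217.6 × (1/3² − 1/4²) = 10.58 eV.
λ = 1240 / 10.58 = 117 nm.

117 nm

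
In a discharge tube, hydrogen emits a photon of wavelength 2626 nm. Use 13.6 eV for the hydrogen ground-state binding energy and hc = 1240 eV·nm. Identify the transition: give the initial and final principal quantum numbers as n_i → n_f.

The photon energy is ΔE = hc/λ = 1240 / 2626 = 0.4722 eV.
With Z = 1, ΔE = 13.60 × (1/n_f² − 1/n_i²), so 1/n_f² − 1/n_i² = 0.03472.
Trying n_f = 4 gives 1/n_i² = 0.02778, i.e. n_i ≈ 6; this pair matches.

n_i = 6, n_f = 4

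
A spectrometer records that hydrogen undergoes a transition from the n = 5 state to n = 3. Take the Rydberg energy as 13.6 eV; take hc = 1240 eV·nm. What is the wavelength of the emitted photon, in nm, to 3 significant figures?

1280 nm

ΔE = 13.60 × (1/3² − 1/5²) = 13.60 × 0.07111 = 0.9671 eV.
λ = hc/ΔE = 1240 / 0.9671 = 1280 nm.
This line belongs to the Paschen series.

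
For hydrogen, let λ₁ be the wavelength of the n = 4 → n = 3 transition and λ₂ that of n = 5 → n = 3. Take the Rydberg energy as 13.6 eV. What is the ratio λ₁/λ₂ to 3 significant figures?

λ ∝ 1/ΔE ∝ 1/(1/n_f² − 1/n_i²), and the Z² and hc factors cancel in the ratio.
λ₁/λ₂ = (1/3² − 1/5²)/(1/3² − 1/4²) = 0.07111/0.04861 = 1.46.

1.46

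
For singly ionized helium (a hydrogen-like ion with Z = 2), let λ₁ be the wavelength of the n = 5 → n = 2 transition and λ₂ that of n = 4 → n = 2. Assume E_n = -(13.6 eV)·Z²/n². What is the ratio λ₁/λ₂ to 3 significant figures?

λ ∝ 1/ΔE ∝ 1/(1/n_f² − 1/n_i²), and the Z² and hc factors cancel in the ratio.
λ₁/λ₂ = (1/2² − 1/4²)/(1/2² − 1/5²) = 0.1875/0.2100 = 0.893.

0.893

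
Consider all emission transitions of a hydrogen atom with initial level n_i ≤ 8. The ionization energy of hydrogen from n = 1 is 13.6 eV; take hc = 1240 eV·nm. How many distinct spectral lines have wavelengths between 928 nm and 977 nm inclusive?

Enumerate all n_i → n_f pairs with 1 ≤ n_f < n_i ≤ 8 and compute λ = 1240 / [13.6·1·(1/n_f² − 1/n_i²)].
Lines falling in [928, 977] nm: 8→3 (954.9 nm).

1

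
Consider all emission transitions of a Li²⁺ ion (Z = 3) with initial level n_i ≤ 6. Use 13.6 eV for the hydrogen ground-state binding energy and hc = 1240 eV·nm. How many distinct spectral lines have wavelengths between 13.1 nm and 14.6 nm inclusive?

Enumerate all n_i → n_f pairs with 1 ≤ n_f < n_i ≤ 6 and compute λ = 1240 / [13.6·9·(1/n_f² − 1/n_i²)].
Lines falling in [13.1, 14.6] nm: 2→1 (13.51 nm).

1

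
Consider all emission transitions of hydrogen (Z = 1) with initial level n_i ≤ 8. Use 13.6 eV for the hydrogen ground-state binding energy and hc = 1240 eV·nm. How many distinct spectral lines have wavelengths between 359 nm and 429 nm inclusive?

3

Enumerate all n_i → n_f pairs with 1 ≤ n_f < n_i ≤ 8 and compute λ = 1240 / [13.6·1·(1/n_f² − 1/n_i²)].
Lines falling in [359, 429] nm: 8→2 (389.0 nm), 7→2 (397.1 nm), 6→2 (410.3 nm).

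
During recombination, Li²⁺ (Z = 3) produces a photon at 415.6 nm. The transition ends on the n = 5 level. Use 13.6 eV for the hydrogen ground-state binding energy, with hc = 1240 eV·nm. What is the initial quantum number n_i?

n_i = 8

The photon energy is ΔE = hc/λ = 1240 / 415.6 = 2.984 eV.
With Z = 3, ΔE = 122.4 × (1/n_f² − 1/n_i²), so 1/n_f² − 1/n_i² = 0.02438.
With n_f = 5: 1/n_i² = 1/25 − 0.02438 = 0.01562, so n_i ≈ 8.00.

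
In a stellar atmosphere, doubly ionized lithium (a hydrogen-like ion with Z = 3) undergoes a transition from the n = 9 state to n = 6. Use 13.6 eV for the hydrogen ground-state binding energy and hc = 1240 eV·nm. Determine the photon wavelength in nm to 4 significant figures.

For Z = 3 the level energies scale as Z², so the effective Rydberg energy is 13.6 × 9 = 122.4 eV.
ΔE = 122.4 × (1/6² − 1/9²) = 122.4 × 0.01543 = 1.889 eV.
λ = hc/ΔE = 1240 / 1.889 = 656.5 nm.

656.5 nm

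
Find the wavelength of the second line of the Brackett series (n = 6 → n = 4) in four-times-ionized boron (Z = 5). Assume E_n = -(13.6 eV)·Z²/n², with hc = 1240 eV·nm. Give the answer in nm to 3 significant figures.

The Brackett series terminates on n_f = 4; the second line has n_i = 4+2 = 6.
ΔE = 340.0 × (1/4² − 1/6²) = 11.81 eV.
λ = 1240 / 11.81 = 105 nm.

105 nm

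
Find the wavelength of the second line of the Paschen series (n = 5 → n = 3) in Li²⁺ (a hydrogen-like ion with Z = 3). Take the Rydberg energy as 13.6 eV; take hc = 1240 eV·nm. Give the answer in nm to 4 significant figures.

The Paschen series terminates on n_f = 3; the second line has n_i = 3+2 = 5.
ΔE = 122.4 × (1/3² − 1/5²) = 8.704 eV.
λ = 1240 / 8.704 = 142.5 nm.

142.5 nm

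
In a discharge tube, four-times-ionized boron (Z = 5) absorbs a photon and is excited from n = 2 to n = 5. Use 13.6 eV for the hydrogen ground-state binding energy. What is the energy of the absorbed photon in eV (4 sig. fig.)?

The Bohr energies scale as Z², so for Z = 5: E_n = −340.0/n² eV.
E_5 = −340.0/25 = −13.60 eV and E_2 = −340.0/4 = −85.00 eV.
The photon energy is |E_5 − E_2| = 71.40 eV.

71.40 eV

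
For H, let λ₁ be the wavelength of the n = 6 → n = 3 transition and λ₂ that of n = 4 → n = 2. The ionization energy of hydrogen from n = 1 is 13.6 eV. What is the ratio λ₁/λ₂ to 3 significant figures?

2.25

λ ∝ 1/ΔE ∝ 1/(1/n_f² − 1/n_i²), and the Z² and hc factors cancel in the ratio.
λ₁/λ₂ = (1/2² − 1/4²)/(1/3² − 1/6²) = 0.1875/0.08333 = 2.25.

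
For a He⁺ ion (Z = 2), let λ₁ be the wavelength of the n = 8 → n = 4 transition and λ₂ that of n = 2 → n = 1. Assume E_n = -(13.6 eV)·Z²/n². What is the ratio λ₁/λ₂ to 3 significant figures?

λ ∝ 1/ΔE ∝ 1/(1/n_f² − 1/n_i²), and the Z² and hc factors cancel in the ratio.
λ₁/λ₂ = (1/1² − 1/2²)/(1/4² − 1/8²) = 0.7500/0.04688 = 16.0.

16.0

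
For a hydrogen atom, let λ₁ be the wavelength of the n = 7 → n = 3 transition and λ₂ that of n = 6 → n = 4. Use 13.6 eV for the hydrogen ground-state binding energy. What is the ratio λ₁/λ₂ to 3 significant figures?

0.383

λ ∝ 1/ΔE ∝ 1/(1/n_f² − 1/n_i²), and the Z² and hc factors cancel in the ratio.
λ₁/λ₂ = (1/4² − 1/6²)/(1/3² − 1/7²) = 0.03472/0.09070 = 0.383.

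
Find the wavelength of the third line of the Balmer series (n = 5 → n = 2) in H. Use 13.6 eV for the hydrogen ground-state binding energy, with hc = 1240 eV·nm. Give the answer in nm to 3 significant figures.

The Balmer series terminates on n_f = 2; the third line has n_i = 2+3 = 5.
ΔE = 13.60 × (1/2² − 1/5²) = 2.856 eV.
λ = 1240 / 2.856 = 434 nm.

434 nm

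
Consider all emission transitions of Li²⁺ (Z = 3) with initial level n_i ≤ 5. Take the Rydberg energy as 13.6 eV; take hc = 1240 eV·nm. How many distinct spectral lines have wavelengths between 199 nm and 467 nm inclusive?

Enumerate all n_i → n_f pairs with 1 ≤ n_f < n_i ≤ 5 and compute λ = 1240 / [13.6·9·(1/n_f² − 1/n_i²)].
Lines falling in [199, 467] nm: 4→3 (208.4 nm), 5→4 (450.3 nm).

2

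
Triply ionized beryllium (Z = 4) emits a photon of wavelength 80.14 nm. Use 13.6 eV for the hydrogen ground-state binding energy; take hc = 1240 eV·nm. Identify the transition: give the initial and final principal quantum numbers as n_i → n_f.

n_i = 5, n_f = 3

The photon energy is ΔE = hc/λ = 1240 / 80.14 = 15.47 eV.
With Z = 4, ΔE = 217.6 × (1/n_f² − 1/n_i²), so 1/n_f² − 1/n_i² = 0.07111.
Trying n_f = 3 gives 1/n_i² = 0.04000, i.e. n_i ≈ 5; this pair matches.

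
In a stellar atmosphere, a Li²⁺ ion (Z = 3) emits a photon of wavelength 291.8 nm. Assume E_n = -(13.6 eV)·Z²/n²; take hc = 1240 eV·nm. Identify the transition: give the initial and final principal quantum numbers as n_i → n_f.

n_i = 6, n_f = 4

The photon energy is ΔE = hc/λ = 1240 / 291.8 = 4.249 eV.
With Z = 3, ΔE = 122.4 × (1/n_f² − 1/n_i²), so 1/n_f² − 1/n_i² = 0.03472.
Trying n_f = 4 gives 1/n_i² = 0.02778, i.e. n_i ≈ 6; this pair matches.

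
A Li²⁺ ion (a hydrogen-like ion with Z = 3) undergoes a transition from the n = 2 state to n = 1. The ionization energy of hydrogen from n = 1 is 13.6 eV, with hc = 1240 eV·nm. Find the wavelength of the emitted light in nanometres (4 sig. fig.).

For Z = 3 the level energies scale as Z², so the effective Rydberg energy is 13.6 × 9 = 122.4 eV.
ΔE = 122.4 × (1/1² − 1/2²) = 122.4 × 0.7500 = 91.80 eV.
λ = hc/ΔE = 1240 / 91.80 = 13.51 nm.

13.51 nm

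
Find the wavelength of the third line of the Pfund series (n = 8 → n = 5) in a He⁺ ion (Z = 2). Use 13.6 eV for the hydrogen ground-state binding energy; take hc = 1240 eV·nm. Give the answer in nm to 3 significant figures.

The Pfund series terminates on n_f = 5; the third line has n_i = 5+3 = 8.
ΔE = 54.40 × (1/5² − 1/8²) = 1.326 eV.
λ = 1240 / 1.326 = 935 nm.

935 nm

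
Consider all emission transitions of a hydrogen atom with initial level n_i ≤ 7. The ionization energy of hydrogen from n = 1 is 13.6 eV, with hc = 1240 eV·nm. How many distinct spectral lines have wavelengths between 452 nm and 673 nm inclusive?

2

Enumerate all n_i → n_f pairs with 1 ≤ n_f < n_i ≤ 7 and compute λ = 1240 / [13.6·1·(1/n_f² − 1/n_i²)].
Lines falling in [452, 673] nm: 4→2 (486.3 nm), 3→2 (656.5 nm).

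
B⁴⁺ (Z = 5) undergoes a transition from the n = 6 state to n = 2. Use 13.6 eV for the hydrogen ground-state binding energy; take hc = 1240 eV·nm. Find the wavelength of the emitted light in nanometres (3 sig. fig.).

16.4 nm

For Z = 5 the level energies scale as Z², so the effective Rydberg energy is 13.6 × 25 = 340.0 eV.
ΔE = 340.0 × (1/2² − 1/6²) = 340.0 × 0.2222 = 75.56 eV.
λ = hc/ΔE = 1240 / 75.56 = 16.4 nm.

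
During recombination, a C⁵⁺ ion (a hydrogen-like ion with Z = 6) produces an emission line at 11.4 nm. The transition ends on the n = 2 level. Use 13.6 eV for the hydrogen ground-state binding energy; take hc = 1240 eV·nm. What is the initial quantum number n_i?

The photon energy is ΔE = hc/λ = 1240 / 11.4 = 108.8 eV.
With Z = 6, ΔE = 489.6 × (1/n_f² − 1/n_i²), so 1/n_f² − 1/n_i² = 0.2222.
With n_f = 2: 1/n_i² = 1/4 − 0.2222 = 0.02784, so n_i ≈ 5.99.

n_i = 6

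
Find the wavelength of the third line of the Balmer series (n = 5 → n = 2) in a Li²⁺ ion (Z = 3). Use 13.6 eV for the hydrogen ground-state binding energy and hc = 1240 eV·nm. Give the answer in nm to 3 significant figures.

The Balmer series terminates on n_f = 2; the third line has n_i = 2+3 = 5.
ΔE = 122.4 × (1/2² − 1/5²) = 25.70 eV.
λ = 1240 / 25.70 = 48.2 nm.

48.2 nm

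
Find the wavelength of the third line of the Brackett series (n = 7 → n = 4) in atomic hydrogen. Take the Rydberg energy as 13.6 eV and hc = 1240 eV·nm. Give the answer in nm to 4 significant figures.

2166 nm

The Brackett series terminates on n_f = 4; the third line has n_i = 4+3 = 7.
ΔE = 13.60 × (1/4² − 1/7²) = 0.5724 eV.
λ = 1240 / 0.5724 = 2166 nm.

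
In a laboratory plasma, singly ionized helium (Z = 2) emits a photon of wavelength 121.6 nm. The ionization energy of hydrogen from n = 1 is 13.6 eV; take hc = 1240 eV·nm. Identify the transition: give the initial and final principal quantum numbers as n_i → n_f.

n_i = 4, n_f = 2

The photon energy is ΔE = hc/λ = 1240 / 121.6 = 10.20 eV.
With Z = 2, ΔE = 54.40 × (1/n_f² − 1/n_i²), so 1/n_f² − 1/n_i² = 0.1875.
Trying n_f = 2 gives 1/n_i² = 0.06255, i.e. n_i ≈ 4; this pair matches.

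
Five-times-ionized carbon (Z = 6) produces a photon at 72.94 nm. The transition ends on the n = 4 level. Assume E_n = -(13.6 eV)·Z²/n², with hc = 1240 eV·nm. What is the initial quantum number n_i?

The photon energy is ΔE = hc/λ = 1240 / 72.94 = 17.00 eV.
With Z = 6, ΔE = 489.6 × (1/n_f² − 1/n_i²), so 1/n_f² − 1/n_i² = 0.03472.
With n_f = 4: 1/n_i² = 1/16 − 0.03472 = 0.02778, so n_i ≈ 6.00.

n_i = 6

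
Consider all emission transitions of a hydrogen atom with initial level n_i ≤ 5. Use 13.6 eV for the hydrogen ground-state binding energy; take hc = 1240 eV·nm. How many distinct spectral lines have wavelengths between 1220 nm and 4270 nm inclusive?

Enumerate all n_i → n_f pairs with 1 ≤ n_f < n_i ≤ 5 and compute λ = 1240 / [13.6·1·(1/n_f² − 1/n_i²)].
Lines falling in [1220, 4270] nm: 5→3 (1282 nm), 4→3 (1876 nm), 5→4 (4052 nm).

3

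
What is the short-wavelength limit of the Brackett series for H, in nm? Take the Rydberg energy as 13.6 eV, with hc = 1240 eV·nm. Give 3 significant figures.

1460 nm

The Brackett series has lower level n_f = 4; the series limit corresponds to n_i → ∞.
ΔE_max = 13.6 × 1 / 4² = 0.8500 eV.
λ_min = 1240 / 0.8500 = 1460 nm.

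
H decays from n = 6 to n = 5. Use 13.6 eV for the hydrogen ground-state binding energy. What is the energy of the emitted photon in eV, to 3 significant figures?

E_6 = −13.60/36 = −0.3778 eV and E_5 = −13.60/25 = −0.5440 eV.
The photon energy is |E_6 − E_5| = 0.166 eV.

0.166 eV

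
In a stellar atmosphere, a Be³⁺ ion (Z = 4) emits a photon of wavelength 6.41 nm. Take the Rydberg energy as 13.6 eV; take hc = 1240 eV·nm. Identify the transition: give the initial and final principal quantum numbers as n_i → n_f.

The photon energy is ΔE = hc/λ = 1240 / 6.41 = 193.4 eV.
With Z = 4, ΔE = 217.6 × (1/n_f² − 1/n_i²), so 1/n_f² − 1/n_i² = 0.8890.
Trying n_f = 1 gives 1/n_i² = 0.1110, i.e. n_i ≈ 3; this pair matches.

n_i = 3, n_f = 1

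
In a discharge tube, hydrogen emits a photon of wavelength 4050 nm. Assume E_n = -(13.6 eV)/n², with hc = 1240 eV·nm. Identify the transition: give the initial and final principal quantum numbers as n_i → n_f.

n_i = 5, n_f = 4

The photon energy is ΔE = hc/λ = 1240 / 4050 = 0.3062 eV.
With Z = 1, ΔE = 13.60 × (1/n_f² − 1/n_i²), so 1/n_f² − 1/n_i² = 0.02251.
Trying n_f = 4 gives 1/n_i² = 0.03999, i.e. n_i ≈ 5; this pair matches.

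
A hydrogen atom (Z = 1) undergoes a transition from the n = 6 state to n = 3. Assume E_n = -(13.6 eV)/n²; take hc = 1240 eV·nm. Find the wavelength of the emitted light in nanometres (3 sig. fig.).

1090 nm

ΔE = 13.60 × (1/3² − 1/6²) = 13.60 × 0.08333 = 1.133 eV.
λ = hc/ΔE = 1240 / 1.133 = 1090 nm.
This line belongs to the Paschen series.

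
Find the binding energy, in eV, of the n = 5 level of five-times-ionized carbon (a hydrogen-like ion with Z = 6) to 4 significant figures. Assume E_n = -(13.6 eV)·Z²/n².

E_n = −13.6 Z²/n² = −489.6/n² eV for Z = 6.
E_5 = −489.6/25 = −19.58 eV, so ionization (to E = 0) requires 19.58 eV.

19.58 eV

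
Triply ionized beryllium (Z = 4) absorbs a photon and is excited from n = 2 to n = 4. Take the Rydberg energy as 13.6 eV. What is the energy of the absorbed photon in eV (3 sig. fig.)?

40.8 eV

The Bohr energies scale as Z², so for Z = 4: E_n = −217.6/n² eV.
E_4 = −217.6/16 = −13.60 eV and E_2 = −217.6/4 = −54.40 eV.
The photon energy is |E_4 − E_2| = 40.8 eV.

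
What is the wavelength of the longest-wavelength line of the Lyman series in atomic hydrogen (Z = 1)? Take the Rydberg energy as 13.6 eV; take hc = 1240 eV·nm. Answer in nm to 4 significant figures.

121.6 nm

The Lyman series terminates on n_f = 1; the first line has n_i = 1+1 = 2.
ΔE = 13.60 × (1/1² − 1/2²) = 10.20 eV.
λ = 1240 / 10.20 = 121.6 nm.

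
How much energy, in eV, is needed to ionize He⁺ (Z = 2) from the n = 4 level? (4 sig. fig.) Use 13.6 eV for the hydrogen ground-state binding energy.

E_n = −13.6 Z²/n² = −54.40/n² eV for Z = 2.
E_4 = −54.40/16 = −3.400 eV, so ionization (to E = 0) requires 3.400 eV.

3.400 eV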